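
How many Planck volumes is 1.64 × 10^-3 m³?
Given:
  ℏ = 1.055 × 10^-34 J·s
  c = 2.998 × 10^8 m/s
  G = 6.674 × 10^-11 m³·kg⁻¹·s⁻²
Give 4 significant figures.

3.883 × 10^101

Planck volume: V_P = (ℏG/c³)^(3/2) = 4.224 × 10^-105 m³.
1.64 × 10^-3 / 4.224 × 10^-105 = 3.883 × 10^101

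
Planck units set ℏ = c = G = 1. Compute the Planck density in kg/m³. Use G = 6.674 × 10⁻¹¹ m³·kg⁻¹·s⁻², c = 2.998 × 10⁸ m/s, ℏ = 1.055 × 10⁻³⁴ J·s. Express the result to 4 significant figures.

From ℏ = c = G = 1 the density scale is ρ_P = c⁵/(ℏG²).
  = 2.422 × 10⁴² / 4.699 × 10⁻⁵⁵
  = 5.154 × 10⁹⁶ kg/m³

5.154 × 10⁹⁶ kg/m³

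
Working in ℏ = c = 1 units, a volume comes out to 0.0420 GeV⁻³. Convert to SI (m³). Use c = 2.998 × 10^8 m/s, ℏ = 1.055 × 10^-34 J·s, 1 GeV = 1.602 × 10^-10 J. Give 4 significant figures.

Volume is [L]³ = [E]⁻³·(ℏc)³.
1 GeV⁻³ → (ℏc)³ × (1 GeV in J)⁻³ = 7.696 × 10^-48 m³.
Result: 0.0420 × 7.696 × 10^-48 = 3.232 × 10^-49 m³.

3.232 × 10^-49 m³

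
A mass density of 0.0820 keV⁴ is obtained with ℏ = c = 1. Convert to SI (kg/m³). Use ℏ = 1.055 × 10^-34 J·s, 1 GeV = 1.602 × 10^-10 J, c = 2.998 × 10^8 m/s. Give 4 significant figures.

1.899 × 10^-5 kg/m³

Mass density is [E]/(c²[L]³) = [E]⁴/(ℏ³c⁵).
1 GeV⁴ → 1/(ℏ³c⁵) × (1 GeV in J)⁴ = 2.316 × 10^20 kg/m³.
Convert the energy scale: 0.0820 keV⁴ = 8.20 × 10^-26 GeV⁴.
Result: 8.20 × 10^-26 × 2.316 × 10^20 = 1.899 × 10^-5 kg/m³.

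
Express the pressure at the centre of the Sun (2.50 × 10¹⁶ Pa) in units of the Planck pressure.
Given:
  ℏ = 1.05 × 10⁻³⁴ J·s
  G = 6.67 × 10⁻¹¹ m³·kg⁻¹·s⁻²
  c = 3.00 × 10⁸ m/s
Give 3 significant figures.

Planck pressure: p_P = c⁷/(ℏG²) = 4.68 × 10¹¹³ Pa.
2.50 × 10¹⁶ / 4.68 × 10¹¹³ = 5.34 × 10⁻⁹⁸

5.34 × 10⁻⁹⁸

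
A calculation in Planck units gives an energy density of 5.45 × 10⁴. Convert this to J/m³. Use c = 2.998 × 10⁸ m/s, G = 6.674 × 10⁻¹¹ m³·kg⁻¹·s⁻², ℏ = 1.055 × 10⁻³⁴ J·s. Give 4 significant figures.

2.525 × 10¹¹⁸ J/m³

One Planck energy density: u_P = c⁷/(ℏG²) = 4.632 × 10¹¹³ J/m³.
5.45 × 10⁴ × 4.632 × 10¹¹³ J/m³ = 2.525 × 10¹¹⁸ J/m³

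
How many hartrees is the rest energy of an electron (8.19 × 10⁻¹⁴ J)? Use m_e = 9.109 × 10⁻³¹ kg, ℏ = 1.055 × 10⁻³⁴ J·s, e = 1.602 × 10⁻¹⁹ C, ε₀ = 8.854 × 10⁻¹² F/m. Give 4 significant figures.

1.881 × 10⁴

hartree: E_h = m_e e⁴/(4πε₀ℏ)² = 4.354 × 10⁻¹⁸ J.
8.19 × 10⁻¹⁴ / 4.354 × 10⁻¹⁸ = 1.881 × 10⁴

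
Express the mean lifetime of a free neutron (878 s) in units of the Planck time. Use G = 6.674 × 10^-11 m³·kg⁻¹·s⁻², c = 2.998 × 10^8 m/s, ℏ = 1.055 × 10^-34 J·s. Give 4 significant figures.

1.628 × 10^46

Planck time: t_P = √(ℏG/c⁵) = 5.392 × 10^-44 s.
878 / 5.392 × 10^-44 = 1.628 × 10^46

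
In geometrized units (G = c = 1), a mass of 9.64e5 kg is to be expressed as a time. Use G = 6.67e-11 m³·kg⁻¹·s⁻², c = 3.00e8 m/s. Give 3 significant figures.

Mass → time via G/c³.
9.64e5 kg × (G/c³) = 2.38e-30 s

2.38e-30 s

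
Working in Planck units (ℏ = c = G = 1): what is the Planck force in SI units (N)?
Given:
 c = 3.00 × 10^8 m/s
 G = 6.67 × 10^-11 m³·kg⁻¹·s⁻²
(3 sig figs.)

Dimensional analysis gives F_P = c⁴/G.
  = 8.10 × 10^33 / 6.67 × 10^-11
  = 1.21 × 10^44 N

1.21 × 10^44 N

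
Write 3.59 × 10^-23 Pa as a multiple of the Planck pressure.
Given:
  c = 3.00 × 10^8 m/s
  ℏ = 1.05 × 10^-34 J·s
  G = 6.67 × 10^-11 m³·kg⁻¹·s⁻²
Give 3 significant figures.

Planck pressure: p_P = c⁷/(ℏG²) = 4.68 × 10^113 Pa.
3.59 × 10^-23 / 4.68 × 10^113 = 7.67 × 10^-137

7.67 × 10^-137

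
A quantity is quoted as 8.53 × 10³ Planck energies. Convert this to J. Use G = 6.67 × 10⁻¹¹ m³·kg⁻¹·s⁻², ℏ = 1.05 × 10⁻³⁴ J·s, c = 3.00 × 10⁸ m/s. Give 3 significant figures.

1.67 × 10¹³ J

One Planck energy: E_P = √(ℏc⁵/G) = 1.96 × 10⁹ J.
8.53 × 10³ × 1.96 × 10⁹ J = 1.67 × 10¹³ J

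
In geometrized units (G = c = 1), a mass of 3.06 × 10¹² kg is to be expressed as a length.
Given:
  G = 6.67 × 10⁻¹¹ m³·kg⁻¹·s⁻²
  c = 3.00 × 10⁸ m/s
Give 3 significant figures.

In G = c = 1 units mass has dimensions of length; the conversion factor is G/c².
3.06 × 10¹² kg × (G/c²) = 2.27 × 10⁻¹⁵ m

2.27 × 10⁻¹⁵ m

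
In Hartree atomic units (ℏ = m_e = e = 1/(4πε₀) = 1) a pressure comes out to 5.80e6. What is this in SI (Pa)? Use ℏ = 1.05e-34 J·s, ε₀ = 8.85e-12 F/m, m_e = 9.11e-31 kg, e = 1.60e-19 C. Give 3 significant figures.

1.75e20 Pa

One atomic unit of pressure: P_au = E_h/a₀³ = m_e⁴e¹⁰/((4πε₀)⁵ℏ⁸) = 3.01e13 Pa.
5.80e6 × 3.01e13 Pa = 1.75e20 Pa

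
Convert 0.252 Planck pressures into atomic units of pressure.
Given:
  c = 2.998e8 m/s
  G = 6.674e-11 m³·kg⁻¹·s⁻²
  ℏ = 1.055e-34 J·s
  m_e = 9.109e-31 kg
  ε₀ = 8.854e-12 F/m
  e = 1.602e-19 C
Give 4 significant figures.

3.985e99

Planck pressure: p_P = c⁷/(ℏG²) = 4.632e113 Pa
atomic unit of pressure: P_au = E_h/a₀³ = m_e⁴e¹⁰/((4πε₀)⁵ℏ⁸) = 2.929e13 Pa
0.252 × 4.632e113 / 2.929e13 = 3.985e99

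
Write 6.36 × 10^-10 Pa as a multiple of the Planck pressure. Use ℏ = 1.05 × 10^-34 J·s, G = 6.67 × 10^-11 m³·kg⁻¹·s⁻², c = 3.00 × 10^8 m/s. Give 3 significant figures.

Planck pressure: p_P = c⁷/(ℏG²) = 4.68 × 10^113 Pa.
6.36 × 10^-10 / 4.68 × 10^113 = 1.36 × 10^-123

1.36 × 10^-123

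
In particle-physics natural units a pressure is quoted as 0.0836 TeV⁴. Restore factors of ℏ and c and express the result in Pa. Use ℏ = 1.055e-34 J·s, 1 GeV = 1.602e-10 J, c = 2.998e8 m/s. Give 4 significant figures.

Pressure is [E]/[L]³ = [E]⁴/(ℏc)³.
1 GeV⁴ → 1/(ℏc)³ × (1 GeV in J)⁴ = 2.082e37 Pa.
Convert the energy scale: 0.0836 TeV⁴ = 8.36e10 GeV⁴.
Result: 8.36e10 × 2.082e37 = 1.740e48 Pa.

1.740e48 Pa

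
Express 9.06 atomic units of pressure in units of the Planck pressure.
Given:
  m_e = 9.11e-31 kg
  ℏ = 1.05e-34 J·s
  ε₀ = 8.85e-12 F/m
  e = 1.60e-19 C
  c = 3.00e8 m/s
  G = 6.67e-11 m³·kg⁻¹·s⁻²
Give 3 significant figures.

atomic unit of pressure: P_au = E_h/a₀³ = m_e⁴e¹⁰/((4πε₀)⁵ℏ⁸) = 3.01e13 Pa
Planck pressure: p_P = c⁷/(ℏG²) = 4.68e113 Pa
9.06 × 3.01e13 / 4.68e113 = 5.83e-100

5.83e-100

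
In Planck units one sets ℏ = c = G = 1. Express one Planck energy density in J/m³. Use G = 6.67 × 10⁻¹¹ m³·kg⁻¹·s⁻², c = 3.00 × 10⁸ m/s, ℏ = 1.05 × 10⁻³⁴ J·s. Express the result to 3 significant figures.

u_P = c⁷/(ℏG²)
  = 2.19 × 10⁵⁹ / 4.67 × 10⁻⁵⁵
  = 4.68 × 10¹¹³ J/m³

4.68 × 10¹¹³ J/m³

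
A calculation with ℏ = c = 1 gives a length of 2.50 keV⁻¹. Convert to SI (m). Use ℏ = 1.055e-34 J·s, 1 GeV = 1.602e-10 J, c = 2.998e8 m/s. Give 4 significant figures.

4.936e-10 m

A length is [E]⁻¹ in ℏ=c=1; restore one factor of ℏc.
1 GeV⁻¹ → ℏc × (1 GeV in J)⁻¹ = 1.974e-16 m.
Convert the energy scale: 2.50 keV⁻¹ = 2.50e6 GeV⁻¹.
Result: 2.50e6 × 1.974e-16 = 4.936e-10 m.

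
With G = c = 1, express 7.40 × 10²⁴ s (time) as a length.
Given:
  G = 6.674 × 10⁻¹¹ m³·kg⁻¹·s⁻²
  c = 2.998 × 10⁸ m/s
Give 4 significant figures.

2.219 × 10³³ m

Time → length via c.
7.40 × 10²⁴ s × (c) = 2.219 × 10³³ m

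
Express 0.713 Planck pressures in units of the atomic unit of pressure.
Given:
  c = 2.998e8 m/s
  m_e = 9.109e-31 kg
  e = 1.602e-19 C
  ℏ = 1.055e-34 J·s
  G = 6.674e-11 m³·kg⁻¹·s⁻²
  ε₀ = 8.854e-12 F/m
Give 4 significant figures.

1.128e100

Planck pressure: p_P = c⁷/(ℏG²) = 4.632e113 Pa
atomic unit of pressure: P_au = E_h/a₀³ = m_e⁴e¹⁰/((4πε₀)⁵ℏ⁸) = 2.929e13 Pa
0.713 × 4.632e113 / 2.929e13 = 1.128e100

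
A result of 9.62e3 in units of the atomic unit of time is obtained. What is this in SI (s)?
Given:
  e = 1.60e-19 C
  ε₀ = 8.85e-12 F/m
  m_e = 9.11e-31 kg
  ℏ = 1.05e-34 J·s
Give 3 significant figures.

2.31e-13 s

One atomic unit of time: τ_au = (4πε₀)²ℏ³/(m_e e⁴) = 2.40e-17 s.
9.62e3 × 2.40e-17 s = 2.31e-13 s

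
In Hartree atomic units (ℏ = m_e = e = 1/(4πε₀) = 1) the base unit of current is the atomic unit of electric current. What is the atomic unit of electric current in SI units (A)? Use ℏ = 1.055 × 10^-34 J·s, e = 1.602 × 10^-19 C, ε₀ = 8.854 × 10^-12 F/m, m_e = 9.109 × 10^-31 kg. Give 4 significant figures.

I_au = e E_h/ℏ = m_e e⁵/((4πε₀)²ℏ³)
E_h = 4.354 × 10^-18 J
e·E_h/ℏ = 6.612 × 10^-3 A

6.612 × 10^-3 A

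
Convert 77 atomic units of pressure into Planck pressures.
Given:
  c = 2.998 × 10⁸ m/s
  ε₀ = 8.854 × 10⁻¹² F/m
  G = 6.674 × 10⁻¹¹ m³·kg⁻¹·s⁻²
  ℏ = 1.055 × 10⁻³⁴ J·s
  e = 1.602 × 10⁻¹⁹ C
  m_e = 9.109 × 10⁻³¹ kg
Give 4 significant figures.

atomic unit of pressure: P_au = E_h/a₀³ = m_e⁴e¹⁰/((4πε₀)⁵ℏ⁸) = 2.929 × 10¹³ Pa
Planck pressure: p_P = c⁷/(ℏG²) = 4.632 × 10¹¹³ Pa
77 × 2.929 × 10¹³ / 4.632 × 10¹¹³ = 4.869 × 10⁻⁹⁹

4.869 × 10⁻⁹⁹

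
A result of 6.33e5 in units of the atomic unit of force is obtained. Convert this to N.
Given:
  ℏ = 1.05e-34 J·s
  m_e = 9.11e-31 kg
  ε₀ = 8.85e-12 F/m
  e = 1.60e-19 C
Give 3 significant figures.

One atomic unit of force: F_au = E_h/a₀ = m_e²e⁶/((4πε₀)³ℏ⁴) = 8.33e-8 N.
6.33e5 × 8.33e-8 N = 0.0527 N

0.0527 N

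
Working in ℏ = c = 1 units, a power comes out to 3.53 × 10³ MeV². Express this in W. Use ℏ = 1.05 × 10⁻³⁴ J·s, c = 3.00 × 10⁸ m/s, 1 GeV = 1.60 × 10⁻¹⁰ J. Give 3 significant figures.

8.61 × 10¹¹ W

Power is [E]/[T] = [E]²/ℏ.
1 GeV² → 1/ℏ × (1 GeV in J)² = 2.44 × 10¹⁴ W.
Convert the energy scale: 3.53 × 10³ MeV² = 3.53 × 10⁻³ GeV².
Result: 3.53 × 10⁻³ × 2.44 × 10¹⁴ = 8.61 × 10¹¹ W.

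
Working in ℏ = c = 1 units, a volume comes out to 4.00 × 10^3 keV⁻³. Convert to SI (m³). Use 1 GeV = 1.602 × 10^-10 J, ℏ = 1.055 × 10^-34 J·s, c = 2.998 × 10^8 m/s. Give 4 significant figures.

Volume is [L]³ = [E]⁻³·(ℏc)³.
1 GeV⁻³ → (ℏc)³ × (1 GeV in J)⁻³ = 7.696 × 10^-48 m³.
Convert the energy scale: 4.00 × 10^3 keV⁻³ = 4.00 × 10^21 GeV⁻³.
Result: 4.00 × 10^21 × 7.696 × 10^-48 = 3.078 × 10^-26 m³.

3.078 × 10^-26 m³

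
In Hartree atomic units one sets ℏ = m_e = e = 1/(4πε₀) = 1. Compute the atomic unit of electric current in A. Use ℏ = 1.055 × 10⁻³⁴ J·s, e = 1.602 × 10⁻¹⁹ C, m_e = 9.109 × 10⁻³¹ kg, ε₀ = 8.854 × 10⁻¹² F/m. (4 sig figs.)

6.612 × 10⁻³ A

I_au = e E_h/ℏ = m_e e⁵/((4πε₀)²ℏ³)
E_h = 4.354 × 10⁻¹⁸ J
e·E_h/ℏ = 6.612 × 10⁻³ A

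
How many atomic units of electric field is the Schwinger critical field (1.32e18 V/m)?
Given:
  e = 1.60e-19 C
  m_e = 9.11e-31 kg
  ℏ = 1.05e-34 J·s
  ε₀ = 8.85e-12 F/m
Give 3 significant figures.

2.54e6

atomic unit of electric field: E_au = E_h/(e a₀) = m_e²e⁵/((4πε₀)³ℏ⁴) = 5.20e11 V/m.
1.32e18 / 5.20e11 = 2.54e6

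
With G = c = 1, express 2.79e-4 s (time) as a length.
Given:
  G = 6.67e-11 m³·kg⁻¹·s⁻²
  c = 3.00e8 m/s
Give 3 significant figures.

8.37e4 m

Time → length via c.
2.79e-4 s × (c) = 8.37e4 m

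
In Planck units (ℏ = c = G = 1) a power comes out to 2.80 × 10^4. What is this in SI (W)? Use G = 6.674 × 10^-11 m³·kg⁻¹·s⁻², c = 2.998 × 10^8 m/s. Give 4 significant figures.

1.016 × 10^57 W

One Planck power: P_P = c⁵/G = 3.629 × 10^52 W.
2.80 × 10^4 × 3.629 × 10^52 W = 1.016 × 10^57 W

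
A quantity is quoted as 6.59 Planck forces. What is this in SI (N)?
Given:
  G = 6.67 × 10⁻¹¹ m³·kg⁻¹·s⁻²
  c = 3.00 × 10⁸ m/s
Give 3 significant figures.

One Planck force: F_P = c⁴/G = 1.21 × 10⁴⁴ N.
6.59 × 1.21 × 10⁴⁴ N = 8.00 × 10⁴⁴ N

8.00 × 10⁴⁴ N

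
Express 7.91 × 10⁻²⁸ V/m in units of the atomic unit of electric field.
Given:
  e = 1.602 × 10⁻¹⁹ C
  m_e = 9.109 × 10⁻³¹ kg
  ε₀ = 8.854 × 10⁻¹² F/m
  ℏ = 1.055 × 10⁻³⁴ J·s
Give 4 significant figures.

1.542 × 10⁻³⁹

atomic unit of electric field: E_au = E_h/(e a₀) = m_e²e⁵/((4πε₀)³ℏ⁴) = 5.131 × 10¹¹ V/m.
7.91 × 10⁻²⁸ / 5.131 × 10¹¹ = 1.542 × 10⁻³⁹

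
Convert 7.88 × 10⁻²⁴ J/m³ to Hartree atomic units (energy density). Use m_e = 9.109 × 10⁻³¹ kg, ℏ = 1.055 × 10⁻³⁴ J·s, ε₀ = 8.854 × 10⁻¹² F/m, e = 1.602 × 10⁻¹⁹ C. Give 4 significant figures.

2.690 × 10⁻³⁷

atomic unit of energy density: u_au = E_h/a₀³ = m_e⁴e¹⁰/((4πε₀)⁵ℏ⁸) = 2.929 × 10¹³ J/m³.
7.88 × 10⁻²⁴ / 2.929 × 10¹³ = 2.690 × 10⁻³⁷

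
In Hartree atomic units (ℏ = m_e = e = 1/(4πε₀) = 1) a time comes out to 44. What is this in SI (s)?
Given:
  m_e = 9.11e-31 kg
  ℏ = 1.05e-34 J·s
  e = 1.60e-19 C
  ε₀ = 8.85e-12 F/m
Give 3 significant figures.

One atomic unit of time: τ_au = (4πε₀)²ℏ³/(m_e e⁴) = 2.40e-17 s.
44 × 2.40e-17 s = 1.06e-15 s

1.06e-15 s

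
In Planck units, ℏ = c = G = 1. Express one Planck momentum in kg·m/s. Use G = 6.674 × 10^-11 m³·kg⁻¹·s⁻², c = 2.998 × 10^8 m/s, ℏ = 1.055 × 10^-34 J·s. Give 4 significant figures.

6.527 kg·m/s

From ℏ = c = G = 1 the momentum scale is p_P = √(ℏc³/G).
  = √(42.60)
  = 6.527 kg·m/s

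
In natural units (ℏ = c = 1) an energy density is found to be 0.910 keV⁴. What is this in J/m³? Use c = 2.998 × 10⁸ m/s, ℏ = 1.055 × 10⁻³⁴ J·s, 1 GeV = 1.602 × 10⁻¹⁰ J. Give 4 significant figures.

[E]/[L]³ = [E]⁴/(ℏc)³; restore (ℏc)⁻³.
1 GeV⁴ → 1/(ℏc)³ × (1 GeV in J)⁴ = 2.082 × 10³⁷ J/m³.
Convert the energy scale: 0.910 keV⁴ = 9.10 × 10⁻²⁵ GeV⁴.
Result: 9.10 × 10⁻²⁵ × 2.082 × 10³⁷ = 1.894 × 10¹³ J/m³.

1.894 × 10¹³ J/m³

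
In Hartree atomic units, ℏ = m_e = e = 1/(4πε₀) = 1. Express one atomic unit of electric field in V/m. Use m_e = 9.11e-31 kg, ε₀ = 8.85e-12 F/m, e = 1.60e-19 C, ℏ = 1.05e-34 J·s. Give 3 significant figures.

5.20e11 V/m

The unique combination of the constants set to 1 with dimensions of electric field is E_au = E_h/(e a₀) = m_e²e⁵/((4πε₀)³ℏ⁴).
E_h = 4.38e-18 J
a₀ = 5.26e-11 m
E_h/(e·a₀) = 5.20e11 V/m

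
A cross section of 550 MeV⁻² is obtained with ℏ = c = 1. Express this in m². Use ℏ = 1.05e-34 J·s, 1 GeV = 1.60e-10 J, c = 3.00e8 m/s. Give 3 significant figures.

Area is [L]² = [E]⁻²·(ℏc)²; restore (ℏc)².
1 GeV⁻² → (ℏc)² × (1 GeV in J)⁻² = 3.88e-32 m².
Convert the energy scale: 550 MeV⁻² = 5.50e8 GeV⁻².
Result: 5.50e8 × 3.88e-32 = 2.13e-23 m².

2.13e-23 m²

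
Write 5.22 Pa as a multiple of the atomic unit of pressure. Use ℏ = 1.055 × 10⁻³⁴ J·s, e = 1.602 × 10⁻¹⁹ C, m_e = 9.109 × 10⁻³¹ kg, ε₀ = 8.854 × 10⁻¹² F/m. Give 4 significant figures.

atomic unit of pressure: P_au = E_h/a₀³ = m_e⁴e¹⁰/((4πε₀)⁵ℏ⁸) = 2.929 × 10¹³ Pa.
5.22 / 2.929 × 10¹³ = 1.782 × 10⁻¹³

1.782 × 10⁻¹³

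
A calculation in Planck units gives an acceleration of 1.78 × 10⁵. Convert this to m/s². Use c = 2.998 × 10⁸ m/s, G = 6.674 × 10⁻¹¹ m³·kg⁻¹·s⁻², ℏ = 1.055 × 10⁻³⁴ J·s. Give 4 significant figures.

One Planck acceleration: a_P = √(c⁷/(ℏG)) = 5.560 × 10⁵¹ m/s².
1.78 × 10⁵ × 5.560 × 10⁵¹ m/s² = 9.897 × 10⁵⁶ m/s²

9.897 × 10⁵⁶ m/s²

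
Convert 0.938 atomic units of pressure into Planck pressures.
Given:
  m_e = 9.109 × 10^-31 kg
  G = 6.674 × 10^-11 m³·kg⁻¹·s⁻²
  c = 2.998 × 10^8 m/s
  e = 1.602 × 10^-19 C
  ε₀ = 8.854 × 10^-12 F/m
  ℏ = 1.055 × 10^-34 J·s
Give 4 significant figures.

5.931 × 10^-101

atomic unit of pressure: P_au = E_h/a₀³ = m_e⁴e¹⁰/((4πε₀)⁵ℏ⁸) = 2.929 × 10^13 Pa
Planck pressure: p_P = c⁷/(ℏG²) = 4.632 × 10^113 Pa
0.938 × 2.929 × 10^13 / 4.632 × 10^113 = 5.931 × 10^-101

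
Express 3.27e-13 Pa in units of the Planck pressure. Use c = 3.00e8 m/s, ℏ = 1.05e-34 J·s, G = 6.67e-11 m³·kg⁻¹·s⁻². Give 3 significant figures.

Planck pressure: p_P = c⁷/(ℏG²) = 4.68e113 Pa.
3.27e-13 / 4.68e113 = 6.98e-127

6.98e-127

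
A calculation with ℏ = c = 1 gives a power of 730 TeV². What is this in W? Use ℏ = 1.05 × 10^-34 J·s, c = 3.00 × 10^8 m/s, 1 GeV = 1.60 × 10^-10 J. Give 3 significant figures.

1.78 × 10^23 W

Power is [E]/[T] = [E]²/ℏ.
1 GeV² → 1/ℏ × (1 GeV in J)² = 2.44 × 10^14 W.
Convert the energy scale: 730 TeV² = 7.30 × 10^8 GeV².
Result: 7.30 × 10^8 × 2.44 × 10^14 = 1.78 × 10^23 W.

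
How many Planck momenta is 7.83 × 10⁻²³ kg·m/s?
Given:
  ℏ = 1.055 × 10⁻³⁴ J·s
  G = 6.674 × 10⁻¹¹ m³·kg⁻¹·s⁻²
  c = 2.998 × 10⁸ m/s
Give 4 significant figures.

1.200 × 10⁻²³

Planck momentum: p_P = √(ℏc³/G) = 6.527 kg·m/s.
7.83 × 10⁻²³ / 6.527 = 1.200 × 10⁻²³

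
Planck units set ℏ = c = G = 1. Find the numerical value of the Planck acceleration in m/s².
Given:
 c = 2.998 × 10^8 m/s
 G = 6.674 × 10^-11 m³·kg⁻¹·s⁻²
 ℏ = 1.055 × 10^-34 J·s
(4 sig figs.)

From ℏ = c = G = 1 the acceleration scale is a_P = √(c⁷/(ℏG)).
  = √(3.092 × 10^103)
  = 5.560 × 10^51 m/s²

5.560 × 10^51 m/s²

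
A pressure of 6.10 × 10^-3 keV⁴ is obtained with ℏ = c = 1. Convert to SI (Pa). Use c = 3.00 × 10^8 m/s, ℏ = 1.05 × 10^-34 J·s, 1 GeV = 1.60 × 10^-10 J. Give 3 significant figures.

Pressure is [E]/[L]³ = [E]⁴/(ℏc)³.
1 GeV⁴ → 1/(ℏc)³ × (1 GeV in J)⁴ = 2.10 × 10^37 Pa.
Convert the energy scale: 6.10 × 10^-3 keV⁴ = 6.10 × 10^-27 GeV⁴.
Result: 6.10 × 10^-27 × 2.10 × 10^37 = 1.28 × 10^11 Pa.

1.28 × 10^11 Pa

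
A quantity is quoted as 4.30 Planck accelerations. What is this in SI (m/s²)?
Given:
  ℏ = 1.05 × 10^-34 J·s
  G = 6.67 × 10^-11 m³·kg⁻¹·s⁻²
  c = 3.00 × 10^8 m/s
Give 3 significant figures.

2.40 × 10^52 m/s²

One Planck acceleration: a_P = √(c⁷/(ℏG)) = 5.59 × 10^51 m/s².
4.30 × 5.59 × 10^51 m/s² = 2.40 × 10^52 m/s²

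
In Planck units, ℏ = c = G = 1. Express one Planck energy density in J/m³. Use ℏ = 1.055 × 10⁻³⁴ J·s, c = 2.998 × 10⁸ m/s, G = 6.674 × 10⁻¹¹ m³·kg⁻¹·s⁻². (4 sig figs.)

4.632 × 10¹¹³ J/m³

From ℏ = c = G = 1 the energy density scale is u_P = c⁷/(ℏG²).
  = 2.177 × 10⁵⁹ / 4.699 × 10⁻⁵⁵
  = 4.632 × 10¹¹³ J/m³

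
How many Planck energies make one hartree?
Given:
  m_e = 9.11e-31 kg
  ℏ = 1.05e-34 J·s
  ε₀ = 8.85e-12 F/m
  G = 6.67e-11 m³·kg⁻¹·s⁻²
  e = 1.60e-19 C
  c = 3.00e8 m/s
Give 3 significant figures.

2.24e-27

hartree: E_h = m_e e⁴/(4πε₀ℏ)² = 4.38e-18 J
Planck energy: E_P = √(ℏc⁵/G) = 1.96e9 J
ratio = 4.38e-18 / 1.96e9 = 2.24e-27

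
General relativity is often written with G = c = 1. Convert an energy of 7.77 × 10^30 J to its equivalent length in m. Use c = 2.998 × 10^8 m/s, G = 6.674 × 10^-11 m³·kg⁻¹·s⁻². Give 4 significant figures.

6.419 × 10^-14 m

Energy → length via G/c⁴.
7.77 × 10^30 J × (G/c⁴) = 6.419 × 10^-14 m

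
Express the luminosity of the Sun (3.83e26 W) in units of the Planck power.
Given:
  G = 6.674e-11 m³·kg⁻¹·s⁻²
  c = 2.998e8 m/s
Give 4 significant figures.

1.055e-26

Planck power: P_P = c⁵/G = 3.629e52 W.
3.83e26 / 3.629e52 = 1.055e-26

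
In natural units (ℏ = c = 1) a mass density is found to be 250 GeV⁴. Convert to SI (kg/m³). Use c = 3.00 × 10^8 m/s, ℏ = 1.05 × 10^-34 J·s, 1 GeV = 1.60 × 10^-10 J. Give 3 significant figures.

5.82 × 10^22 kg/m³

Mass density is [E]/(c²[L]³) = [E]⁴/(ℏ³c⁵).
1 GeV⁴ → 1/(ℏ³c⁵) × (1 GeV in J)⁴ = 2.33 × 10^20 kg/m³.
Result: 250 × 2.33 × 10^20 = 5.82 × 10^22 kg/m³.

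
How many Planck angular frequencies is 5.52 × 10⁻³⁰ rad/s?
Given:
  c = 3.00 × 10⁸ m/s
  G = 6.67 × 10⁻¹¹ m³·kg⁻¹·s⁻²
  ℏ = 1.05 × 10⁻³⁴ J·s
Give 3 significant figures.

2.96 × 10⁻⁷³

Planck angular frequency: ω_P = √(c⁵/(ℏG)) = 1.86 × 10⁴³ rad/s.
5.52 × 10⁻³⁰ / 1.86 × 10⁴³ = 2.96 × 10⁻⁷³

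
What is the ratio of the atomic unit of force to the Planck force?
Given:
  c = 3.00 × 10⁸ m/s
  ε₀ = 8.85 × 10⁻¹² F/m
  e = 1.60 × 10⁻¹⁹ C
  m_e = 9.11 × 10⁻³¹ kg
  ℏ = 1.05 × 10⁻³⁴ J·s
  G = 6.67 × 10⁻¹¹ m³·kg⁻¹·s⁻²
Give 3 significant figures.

6.86 × 10⁻⁵²

atomic unit of force: F_au = E_h/a₀ = m_e²e⁶/((4πε₀)³ℏ⁴) = 8.33 × 10⁻⁸ N
Planck force: F_P = c⁴/G = 1.21 × 10⁴⁴ N
ratio = 8.33 × 10⁻⁸ / 1.21 × 10⁴⁴ = 6.86 × 10⁻⁵²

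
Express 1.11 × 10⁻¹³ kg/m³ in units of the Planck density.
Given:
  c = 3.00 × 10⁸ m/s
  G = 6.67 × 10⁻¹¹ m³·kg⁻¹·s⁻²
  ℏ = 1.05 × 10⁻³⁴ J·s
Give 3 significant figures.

Planck density: ρ_P = c⁵/(ℏG²) = 5.20 × 10⁹⁶ kg/m³.
1.11 × 10⁻¹³ / 5.20 × 10⁹⁶ = 2.13 × 10⁻¹¹⁰

2.13 × 10⁻¹¹⁰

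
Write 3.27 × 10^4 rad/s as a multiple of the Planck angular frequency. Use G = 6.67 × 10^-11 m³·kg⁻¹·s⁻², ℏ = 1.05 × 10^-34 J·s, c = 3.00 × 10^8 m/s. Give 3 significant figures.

1.76 × 10^-39

Planck angular frequency: ω_P = √(c⁵/(ℏG)) = 1.86 × 10^43 rad/s.
3.27 × 10^4 / 1.86 × 10^43 = 1.76 × 10^-39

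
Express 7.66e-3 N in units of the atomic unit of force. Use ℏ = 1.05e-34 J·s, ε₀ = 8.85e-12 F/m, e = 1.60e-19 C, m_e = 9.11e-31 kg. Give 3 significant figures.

9.20e4

atomic unit of force: F_au = E_h/a₀ = m_e²e⁶/((4πε₀)³ℏ⁴) = 8.33e-8 N.
7.66e-3 / 8.33e-8 = 9.20e4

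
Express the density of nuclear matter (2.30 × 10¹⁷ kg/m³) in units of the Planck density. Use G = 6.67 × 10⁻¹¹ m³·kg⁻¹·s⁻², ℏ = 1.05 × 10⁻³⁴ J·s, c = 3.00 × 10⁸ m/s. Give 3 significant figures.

4.42 × 10⁻⁸⁰

Planck density: ρ_P = c⁵/(ℏG²) = 5.20 × 10⁹⁶ kg/m³.
2.30 × 10¹⁷ / 5.20 × 10⁹⁶ = 4.42 × 10⁻⁸⁰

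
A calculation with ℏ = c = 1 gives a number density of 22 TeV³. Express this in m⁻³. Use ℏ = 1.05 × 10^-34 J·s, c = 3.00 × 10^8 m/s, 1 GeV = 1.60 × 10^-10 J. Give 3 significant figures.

Number density is [L]⁻³ = [E]³/(ℏc)³.
1 GeV³ → 1/(ℏc)³ × (1 GeV in J)³ = 1.31 × 10^47 m⁻³.
Convert the energy scale: 22 TeV³ = 2.20 × 10^10 GeV³.
Result: 2.20 × 10^10 × 1.31 × 10^47 = 2.88 × 10^57 m⁻³.

2.88 × 10^57 m⁻³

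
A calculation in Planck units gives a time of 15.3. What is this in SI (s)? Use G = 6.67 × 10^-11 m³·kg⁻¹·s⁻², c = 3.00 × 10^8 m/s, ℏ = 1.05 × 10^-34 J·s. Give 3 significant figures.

One Planck time: t_P = √(ℏG/c⁵) = 5.37 × 10^-44 s.
15.3 × 5.37 × 10^-44 s = 8.21 × 10^-43 s

8.21 × 10^-43 s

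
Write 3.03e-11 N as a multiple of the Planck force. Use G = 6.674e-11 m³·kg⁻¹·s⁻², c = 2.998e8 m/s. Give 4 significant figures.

2.503e-55

Planck force: F_P = c⁴/G = 1.210e44 N.
3.03e-11 / 1.210e44 = 2.503e-55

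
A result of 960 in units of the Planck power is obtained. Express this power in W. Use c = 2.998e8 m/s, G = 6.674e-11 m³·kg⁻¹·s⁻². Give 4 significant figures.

One Planck power: P_P = c⁵/G = 3.629e52 W.
960 × 3.629e52 W = 3.484e55 W

3.484e55 W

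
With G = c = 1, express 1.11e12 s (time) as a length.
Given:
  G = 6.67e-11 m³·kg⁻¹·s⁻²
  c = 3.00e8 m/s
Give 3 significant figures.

Time → length via c.
1.11e12 s × (c) = 3.33e20 m

3.33e20 m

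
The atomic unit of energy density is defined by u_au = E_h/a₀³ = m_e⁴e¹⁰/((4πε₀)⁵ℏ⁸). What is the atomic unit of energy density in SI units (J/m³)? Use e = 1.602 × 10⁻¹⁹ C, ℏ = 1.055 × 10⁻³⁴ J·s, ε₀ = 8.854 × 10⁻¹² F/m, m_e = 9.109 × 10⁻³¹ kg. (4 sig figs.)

2.929 × 10¹³ J/m³

u_au = E_h/a₀³ = m_e⁴e¹⁰/((4πε₀)⁵ℏ⁸)
E_h = 4.354 × 10⁻¹⁸ J
a₀ = 5.297 × 10⁻¹¹ m
E_h/a₀³ = 2.929 × 10¹³ J/m³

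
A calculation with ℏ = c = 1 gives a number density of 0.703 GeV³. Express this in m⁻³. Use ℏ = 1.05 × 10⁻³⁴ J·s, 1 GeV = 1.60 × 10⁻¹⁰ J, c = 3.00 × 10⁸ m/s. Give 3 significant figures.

Number density is [L]⁻³ = [E]³/(ℏc)³.
1 GeV³ → 1/(ℏc)³ × (1 GeV in J)³ = 1.31 × 10⁴⁷ m⁻³.
Result: 0.703 × 1.31 × 10⁴⁷ = 9.21 × 10⁴⁶ m⁻³.

9.21 × 10⁴⁶ m⁻³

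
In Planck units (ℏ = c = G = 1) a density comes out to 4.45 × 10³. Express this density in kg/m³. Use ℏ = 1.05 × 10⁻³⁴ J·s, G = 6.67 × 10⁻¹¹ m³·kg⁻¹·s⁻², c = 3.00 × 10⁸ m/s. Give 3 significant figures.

One Planck density: ρ_P = c⁵/(ℏG²) = 5.20 × 10⁹⁶ kg/m³.
4.45 × 10³ × 5.20 × 10⁹⁶ kg/m³ = 2.31 × 10¹⁰⁰ kg/m³

2.31 × 10¹⁰⁰ kg/m³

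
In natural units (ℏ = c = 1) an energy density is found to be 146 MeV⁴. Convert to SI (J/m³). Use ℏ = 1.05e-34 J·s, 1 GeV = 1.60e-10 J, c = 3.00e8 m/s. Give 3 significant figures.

3.06e27 J/m³

[E]/[L]³ = [E]⁴/(ℏc)³; restore (ℏc)⁻³.
1 GeV⁴ → 1/(ℏc)³ × (1 GeV in J)⁴ = 2.10e37 J/m³.
Convert the energy scale: 146 MeV⁴ = 1.46e-10 GeV⁴.
Result: 1.46e-10 × 2.10e37 = 3.06e27 J/m³.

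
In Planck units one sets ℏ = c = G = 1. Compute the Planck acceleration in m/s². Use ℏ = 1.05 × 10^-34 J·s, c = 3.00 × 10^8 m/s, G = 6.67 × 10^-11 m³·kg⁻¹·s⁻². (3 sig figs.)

a_P = √(c⁷/(ℏG))
  = √(3.12 × 10^103)
  = 5.59 × 10^51 m/s²

5.59 × 10^51 m/s²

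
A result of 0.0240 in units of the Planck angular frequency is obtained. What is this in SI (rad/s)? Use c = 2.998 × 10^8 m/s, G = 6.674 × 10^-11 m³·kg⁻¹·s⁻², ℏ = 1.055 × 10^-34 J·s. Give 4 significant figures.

4.451 × 10^41 rad/s

One Planck angular frequency: ω_P = √(c⁵/(ℏG)) = 1.855 × 10^43 rad/s.
0.0240 × 1.855 × 10^43 rad/s = 4.451 × 10^41 rad/s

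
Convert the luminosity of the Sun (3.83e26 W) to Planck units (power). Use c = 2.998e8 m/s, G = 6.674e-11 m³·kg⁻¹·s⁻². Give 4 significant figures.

1.055e-26

Planck power: P_P = c⁵/G = 3.629e52 W.
3.83e26 / 3.629e52 = 1.055e-26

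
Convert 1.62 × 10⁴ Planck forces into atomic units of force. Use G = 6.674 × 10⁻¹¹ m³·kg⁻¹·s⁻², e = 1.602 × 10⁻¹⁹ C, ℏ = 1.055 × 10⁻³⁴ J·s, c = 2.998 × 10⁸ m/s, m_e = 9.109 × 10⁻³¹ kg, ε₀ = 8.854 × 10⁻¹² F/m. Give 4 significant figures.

Planck force: F_P = c⁴/G = 1.210 × 10⁴⁴ N
atomic unit of force: F_au = E_h/a₀ = m_e²e⁶/((4πε₀)³ℏ⁴) = 8.220 × 10⁻⁸ N
1.62 × 10⁴ × 1.210 × 10⁴⁴ / 8.220 × 10⁻⁸ = 2.386 × 10⁵⁵

2.386 × 10⁵⁵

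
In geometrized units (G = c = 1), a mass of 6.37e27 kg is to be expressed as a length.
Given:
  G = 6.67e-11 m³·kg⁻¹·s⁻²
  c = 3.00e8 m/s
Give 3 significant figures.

4.72 m

In G = c = 1 units mass has dimensions of length; the conversion factor is G/c².
6.37e27 kg × (G/c²) = 4.72 m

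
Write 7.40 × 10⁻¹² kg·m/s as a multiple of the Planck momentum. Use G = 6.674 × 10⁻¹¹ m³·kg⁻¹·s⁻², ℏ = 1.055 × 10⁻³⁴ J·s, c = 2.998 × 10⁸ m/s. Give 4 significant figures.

1.134 × 10⁻¹²

Planck momentum: p_P = √(ℏc³/G) = 6.527 kg·m/s.
7.40 × 10⁻¹² / 6.527 = 1.134 × 10⁻¹²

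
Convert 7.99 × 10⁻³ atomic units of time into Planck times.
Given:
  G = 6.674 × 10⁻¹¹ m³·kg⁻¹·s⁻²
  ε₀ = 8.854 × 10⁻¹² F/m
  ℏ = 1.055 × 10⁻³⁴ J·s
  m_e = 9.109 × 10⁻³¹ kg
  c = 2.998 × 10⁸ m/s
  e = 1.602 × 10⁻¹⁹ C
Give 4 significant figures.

atomic unit of time: τ_au = (4πε₀)²ℏ³/(m_e e⁴) = 2.423 × 10⁻¹⁷ s
Planck time: t_P = √(ℏG/c⁵) = 5.392 × 10⁻⁴⁴ s
7.99 × 10⁻³ × 2.423 × 10⁻¹⁷ / 5.392 × 10⁻⁴⁴ = 3.590 × 10²⁴

3.590 × 10²⁴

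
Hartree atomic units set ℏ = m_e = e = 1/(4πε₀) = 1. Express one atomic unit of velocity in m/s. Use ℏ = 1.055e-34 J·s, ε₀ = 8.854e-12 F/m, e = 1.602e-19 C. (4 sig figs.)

The unique combination of the constants set to 1 with dimensions of velocity is v_au = e²/(4πε₀ℏ).
  = 2.566e-38 / 1.174e-44
  = 2.186e6 m/s

2.186e6 m/s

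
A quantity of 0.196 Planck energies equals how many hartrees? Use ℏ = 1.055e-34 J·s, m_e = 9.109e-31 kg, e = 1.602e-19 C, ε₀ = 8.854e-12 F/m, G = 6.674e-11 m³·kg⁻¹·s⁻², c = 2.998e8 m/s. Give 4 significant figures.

Planck energy: E_P = √(ℏc⁵/G) = 1.957e9 J
hartree: E_h = m_e e⁴/(4πε₀ℏ)² = 4.354e-18 J
0.196 × 1.957e9 / 4.354e-18 = 8.807e25

8.807e25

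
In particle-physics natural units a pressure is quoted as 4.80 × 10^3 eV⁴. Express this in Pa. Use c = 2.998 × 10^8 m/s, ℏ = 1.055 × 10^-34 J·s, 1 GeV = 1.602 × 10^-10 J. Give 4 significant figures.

9.992 × 10^4 Pa

Pressure is [E]/[L]³ = [E]⁴/(ℏc)³.
1 GeV⁴ → 1/(ℏc)³ × (1 GeV in J)⁴ = 2.082 × 10^37 Pa.
Convert the energy scale: 4.80 × 10^3 eV⁴ = 4.80 × 10^-33 GeV⁴.
Result: 4.80 × 10^-33 × 2.082 × 10^37 = 9.992 × 10^4 Pa.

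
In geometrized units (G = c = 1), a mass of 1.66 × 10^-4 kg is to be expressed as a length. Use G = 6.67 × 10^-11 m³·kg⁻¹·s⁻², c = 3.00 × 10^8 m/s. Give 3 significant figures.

In G = c = 1 units mass has dimensions of length; the conversion factor is G/c².
1.66 × 10^-4 kg × (G/c²) = 1.23 × 10^-31 m

1.23 × 10^-31 m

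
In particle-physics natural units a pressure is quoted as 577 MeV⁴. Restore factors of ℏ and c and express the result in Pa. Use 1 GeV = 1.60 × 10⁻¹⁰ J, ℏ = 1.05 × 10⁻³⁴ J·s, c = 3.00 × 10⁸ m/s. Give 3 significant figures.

1.21 × 10²⁸ Pa

Pressure is [E]/[L]³ = [E]⁴/(ℏc)³.
1 GeV⁴ → 1/(ℏc)³ × (1 GeV in J)⁴ = 2.10 × 10³⁷ Pa.
Convert the energy scale: 577 MeV⁴ = 5.77 × 10⁻¹⁰ GeV⁴.
Result: 5.77 × 10⁻¹⁰ × 2.10 × 10³⁷ = 1.21 × 10²⁸ Pa.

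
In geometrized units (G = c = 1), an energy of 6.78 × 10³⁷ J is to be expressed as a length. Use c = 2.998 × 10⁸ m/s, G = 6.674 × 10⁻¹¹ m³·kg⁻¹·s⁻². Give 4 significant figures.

Energy → length via G/c⁴.
6.78 × 10³⁷ J × (G/c⁴) = 5.601 × 10⁻⁷ m

5.601 × 10⁻⁷ m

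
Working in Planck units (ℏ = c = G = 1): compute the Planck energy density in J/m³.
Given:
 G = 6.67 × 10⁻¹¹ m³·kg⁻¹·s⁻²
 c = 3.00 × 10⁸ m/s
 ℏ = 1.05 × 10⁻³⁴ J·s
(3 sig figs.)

From ℏ = c = G = 1 the energy density scale is u_P = c⁷/(ℏG²).
  = 2.19 × 10⁵⁹ / 4.67 × 10⁻⁵⁵
  = 4.68 × 10¹¹³ J/m³

4.68 × 10¹¹³ J/m³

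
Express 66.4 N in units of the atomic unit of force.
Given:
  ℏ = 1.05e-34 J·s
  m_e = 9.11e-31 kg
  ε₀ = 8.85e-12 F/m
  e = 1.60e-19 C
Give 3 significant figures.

atomic unit of force: F_au = E_h/a₀ = m_e²e⁶/((4πε₀)³ℏ⁴) = 8.33e-8 N.
66.4 / 8.33e-8 = 7.97e8

7.97e8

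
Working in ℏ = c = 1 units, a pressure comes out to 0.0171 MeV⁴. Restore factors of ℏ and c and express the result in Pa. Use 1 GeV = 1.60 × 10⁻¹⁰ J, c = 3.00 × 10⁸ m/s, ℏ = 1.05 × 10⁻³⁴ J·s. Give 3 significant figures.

3.59 × 10²³ Pa

Pressure is [E]/[L]³ = [E]⁴/(ℏc)³.
1 GeV⁴ → 1/(ℏc)³ × (1 GeV in J)⁴ = 2.10 × 10³⁷ Pa.
Convert the energy scale: 0.0171 MeV⁴ = 1.71 × 10⁻¹⁴ GeV⁴.
Result: 1.71 × 10⁻¹⁴ × 2.10 × 10³⁷ = 3.59 × 10²³ Pa.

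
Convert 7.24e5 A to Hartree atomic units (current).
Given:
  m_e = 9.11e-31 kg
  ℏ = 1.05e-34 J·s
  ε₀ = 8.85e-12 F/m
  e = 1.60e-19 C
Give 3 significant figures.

1.09e8

atomic unit of electric current: I_au = e E_h/ℏ = m_e e⁵/((4πε₀)²ℏ³) = 6.67e-3 A.
7.24e5 / 6.67e-3 = 1.09e8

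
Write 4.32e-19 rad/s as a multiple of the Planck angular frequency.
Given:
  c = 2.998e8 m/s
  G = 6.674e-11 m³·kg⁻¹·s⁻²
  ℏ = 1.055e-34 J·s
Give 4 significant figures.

2.329e-62

Planck angular frequency: ω_P = √(c⁵/(ℏG)) = 1.855e43 rad/s.
4.32e-19 / 1.855e43 = 2.329e-62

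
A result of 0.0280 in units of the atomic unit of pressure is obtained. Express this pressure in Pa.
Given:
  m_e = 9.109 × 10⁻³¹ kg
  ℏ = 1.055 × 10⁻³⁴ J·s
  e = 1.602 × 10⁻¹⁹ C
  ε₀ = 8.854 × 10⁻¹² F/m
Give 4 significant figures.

One atomic unit of pressure: P_au = E_h/a₀³ = m_e⁴e¹⁰/((4πε₀)⁵ℏ⁸) = 2.929 × 10¹³ Pa.
0.0280 × 2.929 × 10¹³ Pa = 8.202 × 10¹¹ Pa

8.202 × 10¹¹ Pa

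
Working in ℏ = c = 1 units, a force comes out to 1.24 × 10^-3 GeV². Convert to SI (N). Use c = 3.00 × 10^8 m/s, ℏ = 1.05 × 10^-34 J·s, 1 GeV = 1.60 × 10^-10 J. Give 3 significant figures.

Force is [E]/[L] = [E]²/(ℏc); restore (ℏc)⁻¹.
1 GeV² → 1/(ℏc) × (1 GeV in J)² = 8.13 × 10^5 N.
Result: 1.24 × 10^-3 × 8.13 × 10^5 = 1.01 × 10^3 N.

1.01 × 10^3 N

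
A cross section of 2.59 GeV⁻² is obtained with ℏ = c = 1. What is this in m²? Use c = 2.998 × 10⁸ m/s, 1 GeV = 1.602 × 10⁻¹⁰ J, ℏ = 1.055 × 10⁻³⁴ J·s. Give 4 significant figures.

1.010 × 10⁻³¹ m²

Area is [L]² = [E]⁻²·(ℏc)²; restore (ℏc)².
1 GeV⁻² → (ℏc)² × (1 GeV in J)⁻² = 3.898 × 10⁻³² m².
Result: 2.59 × 3.898 × 10⁻³² = 1.010 × 10⁻³¹ m².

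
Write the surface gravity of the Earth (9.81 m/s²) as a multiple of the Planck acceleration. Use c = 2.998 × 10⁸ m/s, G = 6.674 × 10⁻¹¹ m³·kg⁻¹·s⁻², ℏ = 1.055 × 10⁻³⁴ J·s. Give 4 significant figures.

1.764 × 10⁻⁵¹

Planck acceleration: a_P = √(c⁷/(ℏG)) = 5.560 × 10⁵¹ m/s².
9.81 / 5.560 × 10⁵¹ = 1.764 × 10⁻⁵¹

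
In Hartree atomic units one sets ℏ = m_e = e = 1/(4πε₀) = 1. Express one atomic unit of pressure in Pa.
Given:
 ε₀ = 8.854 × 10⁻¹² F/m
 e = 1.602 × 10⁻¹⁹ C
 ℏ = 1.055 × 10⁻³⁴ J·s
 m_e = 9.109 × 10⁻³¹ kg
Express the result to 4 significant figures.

2.929 × 10¹³ Pa

P_au = E_h/a₀³ = m_e⁴e¹⁰/((4πε₀)⁵ℏ⁸)
E_h = 4.354 × 10⁻¹⁸ J
a₀ = 5.297 × 10⁻¹¹ m
E_h/a₀³ = 2.929 × 10¹³ Pa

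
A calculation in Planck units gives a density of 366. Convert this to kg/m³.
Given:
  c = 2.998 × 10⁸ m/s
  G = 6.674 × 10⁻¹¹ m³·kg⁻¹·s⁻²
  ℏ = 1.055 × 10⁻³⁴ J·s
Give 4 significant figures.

1.886 × 10⁹⁹ kg/m³

One Planck density: ρ_P = c⁵/(ℏG²) = 5.154 × 10⁹⁶ kg/m³.
366 × 5.154 × 10⁹⁶ kg/m³ = 1.886 × 10⁹⁹ kg/m³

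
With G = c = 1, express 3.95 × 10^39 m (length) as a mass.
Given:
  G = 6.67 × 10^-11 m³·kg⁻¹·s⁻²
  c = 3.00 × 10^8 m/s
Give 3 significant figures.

Length → mass via c²/G.
3.95 × 10^39 m × (c²/G) = 5.33 × 10^66 kg

5.33 × 10^66 kg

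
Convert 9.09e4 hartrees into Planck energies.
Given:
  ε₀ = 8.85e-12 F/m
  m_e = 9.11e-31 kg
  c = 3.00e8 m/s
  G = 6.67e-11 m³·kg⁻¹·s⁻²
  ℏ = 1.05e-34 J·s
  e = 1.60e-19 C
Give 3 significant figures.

hartree: E_h = m_e e⁴/(4πε₀ℏ)² = 4.38e-18 J
Planck energy: E_P = √(ℏc⁵/G) = 1.96e9 J
9.09e4 × 4.38e-18 / 1.96e9 = 2.03e-22

2.03e-22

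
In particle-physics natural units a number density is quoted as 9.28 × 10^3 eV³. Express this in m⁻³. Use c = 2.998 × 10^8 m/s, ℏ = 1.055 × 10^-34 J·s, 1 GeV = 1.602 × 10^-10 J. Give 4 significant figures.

Number density is [L]⁻³ = [E]³/(ℏc)³.
1 GeV³ → 1/(ℏc)³ × (1 GeV in J)³ = 1.299 × 10^47 m⁻³.
Convert the energy scale: 9.28 × 10^3 eV³ = 9.28 × 10^-24 GeV³.
Result: 9.28 × 10^-24 × 1.299 × 10^47 = 1.206 × 10^24 m⁻³.

1.206 × 10^24 m⁻³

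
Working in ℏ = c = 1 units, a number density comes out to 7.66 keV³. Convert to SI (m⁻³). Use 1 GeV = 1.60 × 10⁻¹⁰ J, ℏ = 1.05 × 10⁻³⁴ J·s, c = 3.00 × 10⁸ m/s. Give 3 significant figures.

Number density is [L]⁻³ = [E]³/(ℏc)³.
1 GeV³ → 1/(ℏc)³ × (1 GeV in J)³ = 1.31 × 10⁴⁷ m⁻³.
Convert the energy scale: 7.66 keV³ = 7.66 × 10⁻¹⁸ GeV³.
Result: 7.66 × 10⁻¹⁸ × 1.31 × 10⁴⁷ = 1.00 × 10³⁰ m⁻³.

1.00 × 10³⁰ m⁻³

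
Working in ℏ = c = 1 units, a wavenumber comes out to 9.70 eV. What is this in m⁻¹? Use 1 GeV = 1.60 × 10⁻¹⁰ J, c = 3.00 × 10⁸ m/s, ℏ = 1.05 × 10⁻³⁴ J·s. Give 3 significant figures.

4.93 × 10⁷ m⁻¹

Inverse length is [E]/(ℏc).
1 GeV → 1/(ℏc) × (1 GeV in J) = 5.08 × 10¹⁵ m⁻¹.
Convert the energy scale: 9.70 eV = 9.70 × 10⁻⁹ GeV.
Result: 9.70 × 10⁻⁹ × 5.08 × 10¹⁵ = 4.93 × 10⁷ m⁻¹.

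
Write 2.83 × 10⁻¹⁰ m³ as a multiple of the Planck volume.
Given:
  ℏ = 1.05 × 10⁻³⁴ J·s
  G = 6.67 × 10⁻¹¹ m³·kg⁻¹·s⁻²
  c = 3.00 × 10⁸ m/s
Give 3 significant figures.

Planck volume: V_P = (ℏG/c³)^(3/2) = 4.18 × 10⁻¹⁰⁵ m³.
2.83 × 10⁻¹⁰ / 4.18 × 10⁻¹⁰⁵ = 6.77 × 10⁹⁴

6.77 × 10⁹⁴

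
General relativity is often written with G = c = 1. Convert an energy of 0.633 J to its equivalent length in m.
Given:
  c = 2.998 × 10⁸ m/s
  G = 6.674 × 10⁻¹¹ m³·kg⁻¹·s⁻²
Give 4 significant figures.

Energy → length via G/c⁴.
0.633 J × (G/c⁴) = 5.230 × 10⁻⁴⁵ m

5.230 × 10⁻⁴⁵ m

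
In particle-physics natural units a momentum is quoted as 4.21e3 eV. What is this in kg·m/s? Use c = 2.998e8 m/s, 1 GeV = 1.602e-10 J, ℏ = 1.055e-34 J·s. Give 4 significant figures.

Momentum is [E]/c; divide by c.
1 GeV → 1/c × (1 GeV in J) = 5.344e-19 kg·m/s.
Convert the energy scale: 4.21e3 eV = 4.21e-6 GeV.
Result: 4.21e-6 × 5.344e-19 = 2.250e-24 kg·m/s.

2.250e-24 kg·m/s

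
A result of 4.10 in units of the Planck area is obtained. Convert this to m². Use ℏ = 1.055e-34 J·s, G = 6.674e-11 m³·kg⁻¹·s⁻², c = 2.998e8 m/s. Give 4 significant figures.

One Planck area: A_P = ℏG/c³ = 2.613e-70 m².
4.10 × 2.613e-70 m² = 1.071e-69 m²

1.071e-69 m²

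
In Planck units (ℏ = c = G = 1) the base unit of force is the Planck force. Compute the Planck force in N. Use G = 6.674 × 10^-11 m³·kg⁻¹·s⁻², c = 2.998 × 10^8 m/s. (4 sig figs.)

F_P = c⁴/G
  = 8.078 × 10^33 / 6.674 × 10^-11
  = 1.210 × 10^44 N

1.210 × 10^44 N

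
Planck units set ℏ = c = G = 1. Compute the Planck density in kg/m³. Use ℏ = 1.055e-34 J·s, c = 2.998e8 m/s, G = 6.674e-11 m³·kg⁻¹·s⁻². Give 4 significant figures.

Dimensional analysis gives ρ_P = c⁵/(ℏG²).
  = 2.422e42 / 4.699e-55
  = 5.154e96 kg/m³

5.154e96 kg/m³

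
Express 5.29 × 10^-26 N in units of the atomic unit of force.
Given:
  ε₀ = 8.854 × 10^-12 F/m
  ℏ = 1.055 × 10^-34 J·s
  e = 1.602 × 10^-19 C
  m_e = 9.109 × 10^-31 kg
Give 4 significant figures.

6.436 × 10^-19

atomic unit of force: F_au = E_h/a₀ = m_e²e⁶/((4πε₀)³ℏ⁴) = 8.220 × 10^-8 N.
5.29 × 10^-26 / 8.220 × 10^-8 = 6.436 × 10^-19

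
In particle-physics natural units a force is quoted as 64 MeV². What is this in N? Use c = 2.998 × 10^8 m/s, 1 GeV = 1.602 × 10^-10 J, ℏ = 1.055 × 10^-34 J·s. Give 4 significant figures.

51.93 N

Force is [E]/[L] = [E]²/(ℏc); restore (ℏc)⁻¹.
1 GeV² → 1/(ℏc) × (1 GeV in J)² = 8.114 × 10^5 N.
Convert the energy scale: 64 MeV² = 6.40 × 10^-5 GeV².
Result: 6.40 × 10^-5 × 8.114 × 10^5 = 51.93 N.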